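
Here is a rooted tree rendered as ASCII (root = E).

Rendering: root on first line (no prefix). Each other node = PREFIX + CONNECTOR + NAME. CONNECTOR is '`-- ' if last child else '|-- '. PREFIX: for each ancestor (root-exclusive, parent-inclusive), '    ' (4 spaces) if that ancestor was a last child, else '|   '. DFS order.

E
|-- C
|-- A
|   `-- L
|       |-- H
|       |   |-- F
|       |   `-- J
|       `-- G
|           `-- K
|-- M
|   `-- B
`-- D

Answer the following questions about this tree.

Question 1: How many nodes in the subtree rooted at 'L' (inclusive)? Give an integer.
Subtree rooted at L contains: F, G, H, J, K, L
Count = 6

Answer: 6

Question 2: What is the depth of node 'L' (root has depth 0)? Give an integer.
Answer: 2

Derivation:
Path from root to L: E -> A -> L
Depth = number of edges = 2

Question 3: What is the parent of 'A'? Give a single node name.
Scan adjacency: A appears as child of E

Answer: E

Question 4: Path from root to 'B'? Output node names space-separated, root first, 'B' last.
Answer: E M B

Derivation:
Walk down from root: E -> M -> B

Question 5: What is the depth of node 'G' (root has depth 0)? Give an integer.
Path from root to G: E -> A -> L -> G
Depth = number of edges = 3

Answer: 3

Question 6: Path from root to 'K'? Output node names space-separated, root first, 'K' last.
Walk down from root: E -> A -> L -> G -> K

Answer: E A L G K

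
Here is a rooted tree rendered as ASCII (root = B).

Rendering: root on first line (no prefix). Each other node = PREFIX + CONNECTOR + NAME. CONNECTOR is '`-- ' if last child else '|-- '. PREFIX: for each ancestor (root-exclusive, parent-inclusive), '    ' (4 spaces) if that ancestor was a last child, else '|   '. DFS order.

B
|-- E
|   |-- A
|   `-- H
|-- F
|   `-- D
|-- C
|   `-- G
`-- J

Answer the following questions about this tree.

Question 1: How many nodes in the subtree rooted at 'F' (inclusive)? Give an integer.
Answer: 2

Derivation:
Subtree rooted at F contains: D, F
Count = 2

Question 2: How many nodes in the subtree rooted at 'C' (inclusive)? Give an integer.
Subtree rooted at C contains: C, G
Count = 2

Answer: 2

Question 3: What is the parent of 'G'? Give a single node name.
Answer: C

Derivation:
Scan adjacency: G appears as child of C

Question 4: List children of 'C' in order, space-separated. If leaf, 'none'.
Node C's children (from adjacency): G

Answer: G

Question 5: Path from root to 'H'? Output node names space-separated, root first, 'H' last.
Walk down from root: B -> E -> H

Answer: B E H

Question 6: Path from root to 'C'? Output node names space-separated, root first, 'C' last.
Walk down from root: B -> C

Answer: B C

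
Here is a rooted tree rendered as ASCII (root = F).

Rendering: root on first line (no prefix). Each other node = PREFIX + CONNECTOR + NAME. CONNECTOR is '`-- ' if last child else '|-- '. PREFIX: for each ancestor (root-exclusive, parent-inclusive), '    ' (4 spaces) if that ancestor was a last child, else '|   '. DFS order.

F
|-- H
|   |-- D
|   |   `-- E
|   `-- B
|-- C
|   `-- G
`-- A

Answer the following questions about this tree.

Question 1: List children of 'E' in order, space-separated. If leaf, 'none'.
Answer: none

Derivation:
Node E's children (from adjacency): (leaf)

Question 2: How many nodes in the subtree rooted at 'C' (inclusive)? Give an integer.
Answer: 2

Derivation:
Subtree rooted at C contains: C, G
Count = 2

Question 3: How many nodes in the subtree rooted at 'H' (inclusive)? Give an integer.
Answer: 4

Derivation:
Subtree rooted at H contains: B, D, E, H
Count = 4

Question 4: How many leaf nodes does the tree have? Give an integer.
Answer: 4

Derivation:
Leaves (nodes with no children): A, B, E, G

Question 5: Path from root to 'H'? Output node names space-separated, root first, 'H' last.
Answer: F H

Derivation:
Walk down from root: F -> H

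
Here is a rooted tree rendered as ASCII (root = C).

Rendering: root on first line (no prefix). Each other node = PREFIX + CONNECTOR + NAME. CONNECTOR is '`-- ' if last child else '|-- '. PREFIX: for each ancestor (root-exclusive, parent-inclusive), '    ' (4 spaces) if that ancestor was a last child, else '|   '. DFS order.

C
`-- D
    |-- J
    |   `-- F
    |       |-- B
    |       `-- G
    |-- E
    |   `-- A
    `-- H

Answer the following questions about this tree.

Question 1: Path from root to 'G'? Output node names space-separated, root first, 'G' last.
Walk down from root: C -> D -> J -> F -> G

Answer: C D J F G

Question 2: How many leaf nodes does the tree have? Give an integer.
Leaves (nodes with no children): A, B, G, H

Answer: 4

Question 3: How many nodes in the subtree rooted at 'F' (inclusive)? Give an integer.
Answer: 3

Derivation:
Subtree rooted at F contains: B, F, G
Count = 3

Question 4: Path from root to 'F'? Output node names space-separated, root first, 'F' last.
Walk down from root: C -> D -> J -> F

Answer: C D J F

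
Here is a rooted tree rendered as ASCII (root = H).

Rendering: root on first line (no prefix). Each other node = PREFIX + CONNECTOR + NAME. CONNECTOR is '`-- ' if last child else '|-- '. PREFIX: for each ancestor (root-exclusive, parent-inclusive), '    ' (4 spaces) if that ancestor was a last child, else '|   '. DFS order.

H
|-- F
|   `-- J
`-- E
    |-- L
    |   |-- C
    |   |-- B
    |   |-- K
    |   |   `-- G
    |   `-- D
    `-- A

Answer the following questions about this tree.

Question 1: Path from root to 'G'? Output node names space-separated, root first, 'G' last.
Walk down from root: H -> E -> L -> K -> G

Answer: H E L K G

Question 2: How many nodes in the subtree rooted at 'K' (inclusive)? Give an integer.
Answer: 2

Derivation:
Subtree rooted at K contains: G, K
Count = 2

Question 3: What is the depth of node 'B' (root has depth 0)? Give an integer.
Answer: 3

Derivation:
Path from root to B: H -> E -> L -> B
Depth = number of edges = 3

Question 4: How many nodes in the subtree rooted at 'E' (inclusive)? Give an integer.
Subtree rooted at E contains: A, B, C, D, E, G, K, L
Count = 8

Answer: 8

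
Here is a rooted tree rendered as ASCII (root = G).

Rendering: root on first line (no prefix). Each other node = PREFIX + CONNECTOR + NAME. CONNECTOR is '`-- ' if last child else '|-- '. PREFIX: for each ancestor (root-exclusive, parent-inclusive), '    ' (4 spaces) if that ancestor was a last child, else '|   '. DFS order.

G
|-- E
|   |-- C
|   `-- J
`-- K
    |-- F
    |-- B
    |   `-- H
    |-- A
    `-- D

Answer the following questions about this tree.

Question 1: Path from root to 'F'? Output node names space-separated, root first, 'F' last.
Walk down from root: G -> K -> F

Answer: G K F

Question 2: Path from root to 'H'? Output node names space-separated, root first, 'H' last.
Walk down from root: G -> K -> B -> H

Answer: G K B H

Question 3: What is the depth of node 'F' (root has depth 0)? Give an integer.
Answer: 2

Derivation:
Path from root to F: G -> K -> F
Depth = number of edges = 2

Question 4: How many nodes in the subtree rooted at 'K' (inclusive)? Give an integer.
Subtree rooted at K contains: A, B, D, F, H, K
Count = 6

Answer: 6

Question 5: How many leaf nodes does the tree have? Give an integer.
Answer: 6

Derivation:
Leaves (nodes with no children): A, C, D, F, H, J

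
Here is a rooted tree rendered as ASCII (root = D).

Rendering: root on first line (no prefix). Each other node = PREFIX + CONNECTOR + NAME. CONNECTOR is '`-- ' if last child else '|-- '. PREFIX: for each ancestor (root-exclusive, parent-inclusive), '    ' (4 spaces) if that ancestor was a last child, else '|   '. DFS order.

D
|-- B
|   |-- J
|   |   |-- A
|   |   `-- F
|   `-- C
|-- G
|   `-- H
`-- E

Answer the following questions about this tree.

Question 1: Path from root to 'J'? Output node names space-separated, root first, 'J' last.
Walk down from root: D -> B -> J

Answer: D B J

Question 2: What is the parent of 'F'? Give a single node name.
Answer: J

Derivation:
Scan adjacency: F appears as child of J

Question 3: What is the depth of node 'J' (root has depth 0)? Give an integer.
Answer: 2

Derivation:
Path from root to J: D -> B -> J
Depth = number of edges = 2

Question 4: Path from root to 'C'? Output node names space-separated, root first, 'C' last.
Answer: D B C

Derivation:
Walk down from root: D -> B -> C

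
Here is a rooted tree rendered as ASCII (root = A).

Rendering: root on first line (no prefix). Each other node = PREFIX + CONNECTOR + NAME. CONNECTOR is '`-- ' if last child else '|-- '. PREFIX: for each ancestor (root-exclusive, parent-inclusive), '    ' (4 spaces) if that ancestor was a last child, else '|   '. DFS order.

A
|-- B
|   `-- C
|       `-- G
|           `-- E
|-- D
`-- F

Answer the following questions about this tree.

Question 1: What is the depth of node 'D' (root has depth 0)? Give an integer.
Answer: 1

Derivation:
Path from root to D: A -> D
Depth = number of edges = 1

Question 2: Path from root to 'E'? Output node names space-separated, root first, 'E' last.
Answer: A B C G E

Derivation:
Walk down from root: A -> B -> C -> G -> E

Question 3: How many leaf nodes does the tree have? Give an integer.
Leaves (nodes with no children): D, E, F

Answer: 3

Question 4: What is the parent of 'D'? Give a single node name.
Answer: A

Derivation:
Scan adjacency: D appears as child of A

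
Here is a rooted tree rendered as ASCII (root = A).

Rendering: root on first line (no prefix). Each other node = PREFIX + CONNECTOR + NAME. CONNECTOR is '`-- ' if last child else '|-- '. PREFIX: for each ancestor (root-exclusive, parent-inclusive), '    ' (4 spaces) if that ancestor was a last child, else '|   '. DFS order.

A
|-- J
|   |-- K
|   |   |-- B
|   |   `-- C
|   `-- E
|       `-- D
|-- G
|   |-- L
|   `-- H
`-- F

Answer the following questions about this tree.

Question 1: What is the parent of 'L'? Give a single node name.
Answer: G

Derivation:
Scan adjacency: L appears as child of G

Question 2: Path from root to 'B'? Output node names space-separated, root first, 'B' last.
Walk down from root: A -> J -> K -> B

Answer: A J K B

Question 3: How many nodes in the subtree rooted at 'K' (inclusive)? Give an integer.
Answer: 3

Derivation:
Subtree rooted at K contains: B, C, K
Count = 3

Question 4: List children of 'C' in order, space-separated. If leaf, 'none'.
Node C's children (from adjacency): (leaf)

Answer: none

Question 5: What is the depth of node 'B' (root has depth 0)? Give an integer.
Answer: 3

Derivation:
Path from root to B: A -> J -> K -> B
Depth = number of edges = 3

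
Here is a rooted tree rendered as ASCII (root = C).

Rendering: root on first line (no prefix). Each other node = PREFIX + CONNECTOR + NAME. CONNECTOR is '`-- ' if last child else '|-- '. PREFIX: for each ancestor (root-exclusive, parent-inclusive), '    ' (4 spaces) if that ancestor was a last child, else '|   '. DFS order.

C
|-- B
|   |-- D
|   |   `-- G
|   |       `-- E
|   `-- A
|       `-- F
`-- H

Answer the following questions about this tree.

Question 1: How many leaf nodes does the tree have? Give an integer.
Answer: 3

Derivation:
Leaves (nodes with no children): E, F, H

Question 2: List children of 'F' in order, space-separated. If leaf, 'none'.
Node F's children (from adjacency): (leaf)

Answer: none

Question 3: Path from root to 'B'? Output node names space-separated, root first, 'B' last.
Walk down from root: C -> B

Answer: C B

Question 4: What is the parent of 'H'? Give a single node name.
Answer: C

Derivation:
Scan adjacency: H appears as child of C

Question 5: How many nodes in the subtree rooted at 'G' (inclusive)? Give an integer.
Subtree rooted at G contains: E, G
Count = 2

Answer: 2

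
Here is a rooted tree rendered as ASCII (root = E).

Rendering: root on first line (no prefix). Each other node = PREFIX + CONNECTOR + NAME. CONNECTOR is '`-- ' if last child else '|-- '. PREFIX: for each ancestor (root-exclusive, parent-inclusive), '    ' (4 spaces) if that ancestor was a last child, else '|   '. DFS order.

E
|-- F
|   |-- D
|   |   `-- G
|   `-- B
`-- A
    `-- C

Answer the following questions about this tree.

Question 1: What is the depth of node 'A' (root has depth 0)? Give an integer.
Path from root to A: E -> A
Depth = number of edges = 1

Answer: 1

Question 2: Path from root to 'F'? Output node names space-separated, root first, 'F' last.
Answer: E F

Derivation:
Walk down from root: E -> F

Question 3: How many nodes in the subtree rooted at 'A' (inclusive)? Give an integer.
Subtree rooted at A contains: A, C
Count = 2

Answer: 2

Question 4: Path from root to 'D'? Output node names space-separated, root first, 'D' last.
Answer: E F D

Derivation:
Walk down from root: E -> F -> D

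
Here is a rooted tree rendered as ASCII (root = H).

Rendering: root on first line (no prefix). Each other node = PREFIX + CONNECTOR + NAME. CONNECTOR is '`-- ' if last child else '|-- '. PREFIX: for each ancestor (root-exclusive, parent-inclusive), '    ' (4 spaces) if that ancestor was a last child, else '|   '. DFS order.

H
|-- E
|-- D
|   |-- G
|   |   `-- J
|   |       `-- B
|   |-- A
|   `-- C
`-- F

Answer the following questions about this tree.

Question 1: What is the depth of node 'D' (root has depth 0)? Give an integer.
Path from root to D: H -> D
Depth = number of edges = 1

Answer: 1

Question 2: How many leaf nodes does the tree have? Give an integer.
Answer: 5

Derivation:
Leaves (nodes with no children): A, B, C, E, F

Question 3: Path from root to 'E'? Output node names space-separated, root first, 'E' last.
Walk down from root: H -> E

Answer: H E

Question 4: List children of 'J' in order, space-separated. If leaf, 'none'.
Node J's children (from adjacency): B

Answer: B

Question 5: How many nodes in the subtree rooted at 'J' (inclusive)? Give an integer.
Subtree rooted at J contains: B, J
Count = 2

Answer: 2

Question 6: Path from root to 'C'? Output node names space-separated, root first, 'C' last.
Answer: H D C

Derivation:
Walk down from root: H -> D -> C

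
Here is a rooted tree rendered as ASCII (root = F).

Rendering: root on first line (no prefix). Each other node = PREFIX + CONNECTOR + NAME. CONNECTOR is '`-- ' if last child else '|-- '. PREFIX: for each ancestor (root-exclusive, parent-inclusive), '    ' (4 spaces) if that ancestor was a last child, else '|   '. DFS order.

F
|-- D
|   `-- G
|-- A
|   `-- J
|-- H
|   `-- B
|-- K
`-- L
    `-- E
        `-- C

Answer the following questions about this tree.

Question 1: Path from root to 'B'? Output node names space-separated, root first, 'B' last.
Answer: F H B

Derivation:
Walk down from root: F -> H -> B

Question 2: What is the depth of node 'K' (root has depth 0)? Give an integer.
Answer: 1

Derivation:
Path from root to K: F -> K
Depth = number of edges = 1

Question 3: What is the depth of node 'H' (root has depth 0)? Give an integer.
Path from root to H: F -> H
Depth = number of edges = 1

Answer: 1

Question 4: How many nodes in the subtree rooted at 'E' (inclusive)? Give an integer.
Answer: 2

Derivation:
Subtree rooted at E contains: C, E
Count = 2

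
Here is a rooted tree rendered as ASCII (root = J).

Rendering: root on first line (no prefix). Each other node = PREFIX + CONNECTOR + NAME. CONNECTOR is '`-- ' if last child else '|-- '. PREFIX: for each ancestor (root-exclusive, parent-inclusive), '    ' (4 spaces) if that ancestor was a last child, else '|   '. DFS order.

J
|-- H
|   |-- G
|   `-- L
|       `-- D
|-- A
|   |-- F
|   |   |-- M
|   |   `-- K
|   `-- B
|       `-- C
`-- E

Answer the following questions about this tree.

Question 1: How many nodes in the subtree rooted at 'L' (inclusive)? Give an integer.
Subtree rooted at L contains: D, L
Count = 2

Answer: 2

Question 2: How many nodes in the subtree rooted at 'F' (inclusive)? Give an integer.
Answer: 3

Derivation:
Subtree rooted at F contains: F, K, M
Count = 3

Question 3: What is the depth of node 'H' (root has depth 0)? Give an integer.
Answer: 1

Derivation:
Path from root to H: J -> H
Depth = number of edges = 1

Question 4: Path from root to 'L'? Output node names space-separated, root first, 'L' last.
Answer: J H L

Derivation:
Walk down from root: J -> H -> L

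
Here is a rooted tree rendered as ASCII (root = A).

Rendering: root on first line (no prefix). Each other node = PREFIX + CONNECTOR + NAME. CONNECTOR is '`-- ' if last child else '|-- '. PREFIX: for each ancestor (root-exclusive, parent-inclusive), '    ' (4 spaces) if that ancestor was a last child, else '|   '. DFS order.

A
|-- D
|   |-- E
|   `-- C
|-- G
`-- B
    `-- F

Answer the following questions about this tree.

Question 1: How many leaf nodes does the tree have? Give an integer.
Leaves (nodes with no children): C, E, F, G

Answer: 4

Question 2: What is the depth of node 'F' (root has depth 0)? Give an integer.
Path from root to F: A -> B -> F
Depth = number of edges = 2

Answer: 2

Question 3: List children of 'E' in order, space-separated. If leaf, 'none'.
Node E's children (from adjacency): (leaf)

Answer: none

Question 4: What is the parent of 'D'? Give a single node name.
Scan adjacency: D appears as child of A

Answer: A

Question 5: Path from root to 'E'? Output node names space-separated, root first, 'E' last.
Walk down from root: A -> D -> E

Answer: A D E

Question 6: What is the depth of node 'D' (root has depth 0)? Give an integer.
Path from root to D: A -> D
Depth = number of edges = 1

Answer: 1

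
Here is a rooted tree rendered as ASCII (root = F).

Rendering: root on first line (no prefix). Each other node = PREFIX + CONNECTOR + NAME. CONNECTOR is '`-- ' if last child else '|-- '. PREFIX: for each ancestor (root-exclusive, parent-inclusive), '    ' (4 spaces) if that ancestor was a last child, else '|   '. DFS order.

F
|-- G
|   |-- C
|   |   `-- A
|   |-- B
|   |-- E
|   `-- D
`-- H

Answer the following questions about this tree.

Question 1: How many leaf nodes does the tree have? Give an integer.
Leaves (nodes with no children): A, B, D, E, H

Answer: 5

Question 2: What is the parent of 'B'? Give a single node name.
Answer: G

Derivation:
Scan adjacency: B appears as child of G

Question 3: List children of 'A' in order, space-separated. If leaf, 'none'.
Node A's children (from adjacency): (leaf)

Answer: none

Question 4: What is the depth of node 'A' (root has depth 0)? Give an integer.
Path from root to A: F -> G -> C -> A
Depth = number of edges = 3

Answer: 3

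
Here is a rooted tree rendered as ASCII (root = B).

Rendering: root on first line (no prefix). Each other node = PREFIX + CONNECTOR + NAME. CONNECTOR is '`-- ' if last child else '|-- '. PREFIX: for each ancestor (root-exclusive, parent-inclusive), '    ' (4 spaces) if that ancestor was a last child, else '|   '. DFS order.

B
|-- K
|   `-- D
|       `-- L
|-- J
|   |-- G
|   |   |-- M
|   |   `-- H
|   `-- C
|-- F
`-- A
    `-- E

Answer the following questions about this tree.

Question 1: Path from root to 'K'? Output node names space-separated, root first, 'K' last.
Walk down from root: B -> K

Answer: B K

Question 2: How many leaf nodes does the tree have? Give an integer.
Answer: 6

Derivation:
Leaves (nodes with no children): C, E, F, H, L, M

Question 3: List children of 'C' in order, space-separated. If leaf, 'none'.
Answer: none

Derivation:
Node C's children (from adjacency): (leaf)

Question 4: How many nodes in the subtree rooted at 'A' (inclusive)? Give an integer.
Subtree rooted at A contains: A, E
Count = 2

Answer: 2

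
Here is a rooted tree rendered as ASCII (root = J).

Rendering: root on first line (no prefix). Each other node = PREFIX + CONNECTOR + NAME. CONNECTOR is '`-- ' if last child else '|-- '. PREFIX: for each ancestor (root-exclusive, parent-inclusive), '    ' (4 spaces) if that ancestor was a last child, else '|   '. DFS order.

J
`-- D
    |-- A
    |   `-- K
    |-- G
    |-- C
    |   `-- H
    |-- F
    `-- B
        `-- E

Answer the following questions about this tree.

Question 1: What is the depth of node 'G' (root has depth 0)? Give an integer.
Answer: 2

Derivation:
Path from root to G: J -> D -> G
Depth = number of edges = 2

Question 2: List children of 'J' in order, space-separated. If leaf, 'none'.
Answer: D

Derivation:
Node J's children (from adjacency): D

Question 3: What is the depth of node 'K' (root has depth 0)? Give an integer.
Path from root to K: J -> D -> A -> K
Depth = number of edges = 3

Answer: 3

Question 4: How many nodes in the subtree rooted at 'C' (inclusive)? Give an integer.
Answer: 2

Derivation:
Subtree rooted at C contains: C, H
Count = 2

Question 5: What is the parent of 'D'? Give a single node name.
Answer: J

Derivation:
Scan adjacency: D appears as child of J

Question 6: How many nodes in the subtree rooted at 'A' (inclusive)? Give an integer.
Subtree rooted at A contains: A, K
Count = 2

Answer: 2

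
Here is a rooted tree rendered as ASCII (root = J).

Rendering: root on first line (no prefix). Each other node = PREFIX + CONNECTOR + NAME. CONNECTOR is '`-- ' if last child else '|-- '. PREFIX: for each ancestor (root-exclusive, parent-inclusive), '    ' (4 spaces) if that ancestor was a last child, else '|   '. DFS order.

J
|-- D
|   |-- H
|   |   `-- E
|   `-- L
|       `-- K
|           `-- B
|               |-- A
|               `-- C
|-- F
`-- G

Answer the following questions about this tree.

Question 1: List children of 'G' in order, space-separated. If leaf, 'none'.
Answer: none

Derivation:
Node G's children (from adjacency): (leaf)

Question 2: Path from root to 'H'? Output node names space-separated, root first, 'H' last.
Answer: J D H

Derivation:
Walk down from root: J -> D -> H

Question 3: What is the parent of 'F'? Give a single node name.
Answer: J

Derivation:
Scan adjacency: F appears as child of J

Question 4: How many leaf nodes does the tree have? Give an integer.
Leaves (nodes with no children): A, C, E, F, G

Answer: 5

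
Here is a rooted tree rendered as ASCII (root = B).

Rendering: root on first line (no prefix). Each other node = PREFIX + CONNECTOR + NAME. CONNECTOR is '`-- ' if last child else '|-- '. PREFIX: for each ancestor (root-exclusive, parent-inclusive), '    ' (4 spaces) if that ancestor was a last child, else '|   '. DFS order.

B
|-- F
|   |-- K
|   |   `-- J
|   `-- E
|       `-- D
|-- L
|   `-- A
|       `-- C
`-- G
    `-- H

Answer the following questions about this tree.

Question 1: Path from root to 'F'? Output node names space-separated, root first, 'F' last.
Answer: B F

Derivation:
Walk down from root: B -> F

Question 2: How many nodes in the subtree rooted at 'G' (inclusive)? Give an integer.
Answer: 2

Derivation:
Subtree rooted at G contains: G, H
Count = 2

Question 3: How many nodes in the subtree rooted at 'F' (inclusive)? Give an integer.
Subtree rooted at F contains: D, E, F, J, K
Count = 5

Answer: 5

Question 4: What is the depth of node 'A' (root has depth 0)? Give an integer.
Path from root to A: B -> L -> A
Depth = number of edges = 2

Answer: 2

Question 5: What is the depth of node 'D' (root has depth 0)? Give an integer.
Path from root to D: B -> F -> E -> D
Depth = number of edges = 3

Answer: 3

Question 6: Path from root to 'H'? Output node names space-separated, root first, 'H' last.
Walk down from root: B -> G -> H

Answer: B G H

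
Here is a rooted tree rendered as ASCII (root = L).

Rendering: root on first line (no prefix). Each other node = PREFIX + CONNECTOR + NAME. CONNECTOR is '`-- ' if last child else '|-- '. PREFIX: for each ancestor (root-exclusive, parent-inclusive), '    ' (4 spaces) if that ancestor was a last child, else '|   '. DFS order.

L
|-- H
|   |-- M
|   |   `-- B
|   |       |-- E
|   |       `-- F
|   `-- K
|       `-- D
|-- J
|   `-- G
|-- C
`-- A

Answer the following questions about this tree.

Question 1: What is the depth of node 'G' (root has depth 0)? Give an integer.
Path from root to G: L -> J -> G
Depth = number of edges = 2

Answer: 2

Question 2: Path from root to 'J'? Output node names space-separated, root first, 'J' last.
Walk down from root: L -> J

Answer: L J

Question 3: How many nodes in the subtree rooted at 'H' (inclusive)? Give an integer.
Answer: 7

Derivation:
Subtree rooted at H contains: B, D, E, F, H, K, M
Count = 7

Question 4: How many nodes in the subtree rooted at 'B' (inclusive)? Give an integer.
Subtree rooted at B contains: B, E, F
Count = 3

Answer: 3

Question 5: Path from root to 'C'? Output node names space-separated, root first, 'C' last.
Answer: L C

Derivation:
Walk down from root: L -> C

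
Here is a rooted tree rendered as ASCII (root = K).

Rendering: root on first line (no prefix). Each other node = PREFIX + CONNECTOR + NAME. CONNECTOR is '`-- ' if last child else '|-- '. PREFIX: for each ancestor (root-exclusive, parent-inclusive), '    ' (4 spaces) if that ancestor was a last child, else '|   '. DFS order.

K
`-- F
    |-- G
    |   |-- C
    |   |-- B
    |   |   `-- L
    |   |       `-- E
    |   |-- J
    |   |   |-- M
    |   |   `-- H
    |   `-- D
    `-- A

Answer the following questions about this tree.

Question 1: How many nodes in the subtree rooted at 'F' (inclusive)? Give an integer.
Answer: 11

Derivation:
Subtree rooted at F contains: A, B, C, D, E, F, G, H, J, L, M
Count = 11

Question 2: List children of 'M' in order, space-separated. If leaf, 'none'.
Node M's children (from adjacency): (leaf)

Answer: none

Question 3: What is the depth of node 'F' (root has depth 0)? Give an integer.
Path from root to F: K -> F
Depth = number of edges = 1

Answer: 1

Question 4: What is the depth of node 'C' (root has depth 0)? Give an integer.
Answer: 3

Derivation:
Path from root to C: K -> F -> G -> C
Depth = number of edges = 3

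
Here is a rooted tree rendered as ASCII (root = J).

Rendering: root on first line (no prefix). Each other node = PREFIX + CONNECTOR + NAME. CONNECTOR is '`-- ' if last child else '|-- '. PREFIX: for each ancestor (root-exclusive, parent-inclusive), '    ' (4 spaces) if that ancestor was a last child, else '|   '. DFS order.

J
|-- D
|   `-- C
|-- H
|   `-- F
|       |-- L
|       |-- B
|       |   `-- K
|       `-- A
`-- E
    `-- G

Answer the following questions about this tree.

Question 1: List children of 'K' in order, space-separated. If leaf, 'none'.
Node K's children (from adjacency): (leaf)

Answer: none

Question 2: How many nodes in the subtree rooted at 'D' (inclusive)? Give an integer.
Subtree rooted at D contains: C, D
Count = 2

Answer: 2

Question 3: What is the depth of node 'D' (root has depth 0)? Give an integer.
Answer: 1

Derivation:
Path from root to D: J -> D
Depth = number of edges = 1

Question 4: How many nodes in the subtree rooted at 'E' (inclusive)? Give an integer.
Subtree rooted at E contains: E, G
Count = 2

Answer: 2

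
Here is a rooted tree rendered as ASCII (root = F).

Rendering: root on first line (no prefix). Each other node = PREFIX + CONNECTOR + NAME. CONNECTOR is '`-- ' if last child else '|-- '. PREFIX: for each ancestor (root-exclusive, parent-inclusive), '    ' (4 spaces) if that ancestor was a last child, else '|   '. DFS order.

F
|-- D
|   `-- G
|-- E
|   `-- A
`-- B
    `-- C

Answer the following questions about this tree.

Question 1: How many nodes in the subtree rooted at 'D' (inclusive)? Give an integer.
Subtree rooted at D contains: D, G
Count = 2

Answer: 2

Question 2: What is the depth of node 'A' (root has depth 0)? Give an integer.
Path from root to A: F -> E -> A
Depth = number of edges = 2

Answer: 2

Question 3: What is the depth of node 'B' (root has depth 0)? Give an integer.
Answer: 1

Derivation:
Path from root to B: F -> B
Depth = number of edges = 1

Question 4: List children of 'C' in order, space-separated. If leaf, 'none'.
Answer: none

Derivation:
Node C's children (from adjacency): (leaf)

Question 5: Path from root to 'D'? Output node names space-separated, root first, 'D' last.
Answer: F D

Derivation:
Walk down from root: F -> D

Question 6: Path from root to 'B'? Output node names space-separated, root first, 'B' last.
Answer: F B

Derivation:
Walk down from root: F -> B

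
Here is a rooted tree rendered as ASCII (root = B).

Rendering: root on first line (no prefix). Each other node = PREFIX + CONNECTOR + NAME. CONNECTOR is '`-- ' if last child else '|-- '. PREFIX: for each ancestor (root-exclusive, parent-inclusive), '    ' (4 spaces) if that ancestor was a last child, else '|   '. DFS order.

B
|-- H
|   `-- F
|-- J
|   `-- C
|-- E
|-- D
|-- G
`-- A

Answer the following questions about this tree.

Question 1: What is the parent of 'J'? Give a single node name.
Answer: B

Derivation:
Scan adjacency: J appears as child of B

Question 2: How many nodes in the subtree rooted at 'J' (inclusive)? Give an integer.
Answer: 2

Derivation:
Subtree rooted at J contains: C, J
Count = 2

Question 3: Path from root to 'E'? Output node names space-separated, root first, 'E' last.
Walk down from root: B -> E

Answer: B E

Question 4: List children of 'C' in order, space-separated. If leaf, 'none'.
Node C's children (from adjacency): (leaf)

Answer: none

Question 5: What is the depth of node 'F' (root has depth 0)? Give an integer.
Answer: 2

Derivation:
Path from root to F: B -> H -> F
Depth = number of edges = 2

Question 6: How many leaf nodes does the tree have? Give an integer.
Leaves (nodes with no children): A, C, D, E, F, G

Answer: 6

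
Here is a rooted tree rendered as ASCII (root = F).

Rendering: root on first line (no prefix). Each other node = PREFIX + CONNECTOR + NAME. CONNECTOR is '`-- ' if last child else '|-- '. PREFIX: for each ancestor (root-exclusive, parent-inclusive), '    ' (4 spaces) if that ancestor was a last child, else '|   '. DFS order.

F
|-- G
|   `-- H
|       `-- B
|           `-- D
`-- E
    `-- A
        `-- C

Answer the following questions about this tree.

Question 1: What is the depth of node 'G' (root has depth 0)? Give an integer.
Path from root to G: F -> G
Depth = number of edges = 1

Answer: 1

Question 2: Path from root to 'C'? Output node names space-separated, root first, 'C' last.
Answer: F E A C

Derivation:
Walk down from root: F -> E -> A -> C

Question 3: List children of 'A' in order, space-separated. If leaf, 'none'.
Answer: C

Derivation:
Node A's children (from adjacency): C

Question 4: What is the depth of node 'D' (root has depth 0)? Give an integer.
Path from root to D: F -> G -> H -> B -> D
Depth = number of edges = 4

Answer: 4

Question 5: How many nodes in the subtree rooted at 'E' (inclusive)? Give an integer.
Subtree rooted at E contains: A, C, E
Count = 3

Answer: 3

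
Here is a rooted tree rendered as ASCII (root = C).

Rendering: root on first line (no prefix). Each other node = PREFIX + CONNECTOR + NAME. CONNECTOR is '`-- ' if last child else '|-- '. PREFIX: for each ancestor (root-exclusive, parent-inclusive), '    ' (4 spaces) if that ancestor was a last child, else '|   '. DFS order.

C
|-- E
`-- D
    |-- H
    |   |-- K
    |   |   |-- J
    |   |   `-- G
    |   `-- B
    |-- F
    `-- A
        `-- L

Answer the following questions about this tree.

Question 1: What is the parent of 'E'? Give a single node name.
Answer: C

Derivation:
Scan adjacency: E appears as child of C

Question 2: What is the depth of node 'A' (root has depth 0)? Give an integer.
Path from root to A: C -> D -> A
Depth = number of edges = 2

Answer: 2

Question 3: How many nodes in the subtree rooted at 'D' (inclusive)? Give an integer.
Subtree rooted at D contains: A, B, D, F, G, H, J, K, L
Count = 9

Answer: 9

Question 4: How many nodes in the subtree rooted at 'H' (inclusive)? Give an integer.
Answer: 5

Derivation:
Subtree rooted at H contains: B, G, H, J, K
Count = 5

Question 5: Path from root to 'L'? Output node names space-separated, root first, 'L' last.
Answer: C D A L

Derivation:
Walk down from root: C -> D -> A -> L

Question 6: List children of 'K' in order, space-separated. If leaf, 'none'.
Node K's children (from adjacency): J, G

Answer: J G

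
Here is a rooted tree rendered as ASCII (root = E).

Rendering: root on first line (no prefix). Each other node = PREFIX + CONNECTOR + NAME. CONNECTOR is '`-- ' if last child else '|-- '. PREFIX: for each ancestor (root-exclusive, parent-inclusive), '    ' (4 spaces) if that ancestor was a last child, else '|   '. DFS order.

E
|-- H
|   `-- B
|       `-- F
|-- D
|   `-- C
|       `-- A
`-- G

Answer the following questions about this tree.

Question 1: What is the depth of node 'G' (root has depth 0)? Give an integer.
Answer: 1

Derivation:
Path from root to G: E -> G
Depth = number of edges = 1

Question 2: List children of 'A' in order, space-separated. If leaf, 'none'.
Answer: none

Derivation:
Node A's children (from adjacency): (leaf)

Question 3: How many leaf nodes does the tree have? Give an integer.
Leaves (nodes with no children): A, F, G

Answer: 3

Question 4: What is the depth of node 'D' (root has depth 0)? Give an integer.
Answer: 1

Derivation:
Path from root to D: E -> D
Depth = number of edges = 1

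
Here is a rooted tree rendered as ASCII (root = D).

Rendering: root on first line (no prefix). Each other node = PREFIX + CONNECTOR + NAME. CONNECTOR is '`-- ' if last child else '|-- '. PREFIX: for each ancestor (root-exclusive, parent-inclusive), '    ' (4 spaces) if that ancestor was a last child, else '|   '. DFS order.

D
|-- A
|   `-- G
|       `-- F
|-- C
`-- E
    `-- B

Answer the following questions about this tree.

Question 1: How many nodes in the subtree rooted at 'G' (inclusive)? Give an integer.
Subtree rooted at G contains: F, G
Count = 2

Answer: 2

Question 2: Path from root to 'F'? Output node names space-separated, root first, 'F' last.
Answer: D A G F

Derivation:
Walk down from root: D -> A -> G -> F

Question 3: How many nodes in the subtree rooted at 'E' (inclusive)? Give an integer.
Answer: 2

Derivation:
Subtree rooted at E contains: B, E
Count = 2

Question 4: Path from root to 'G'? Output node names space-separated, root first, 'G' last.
Answer: D A G

Derivation:
Walk down from root: D -> A -> G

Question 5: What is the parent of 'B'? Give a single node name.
Scan adjacency: B appears as child of E

Answer: E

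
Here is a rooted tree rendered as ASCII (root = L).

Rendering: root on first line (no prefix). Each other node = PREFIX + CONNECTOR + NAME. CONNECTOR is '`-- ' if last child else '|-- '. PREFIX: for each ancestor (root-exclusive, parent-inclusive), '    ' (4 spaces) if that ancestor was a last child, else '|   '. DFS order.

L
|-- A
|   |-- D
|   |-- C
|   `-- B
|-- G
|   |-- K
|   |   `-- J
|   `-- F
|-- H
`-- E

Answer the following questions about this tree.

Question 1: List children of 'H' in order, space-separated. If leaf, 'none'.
Node H's children (from adjacency): (leaf)

Answer: none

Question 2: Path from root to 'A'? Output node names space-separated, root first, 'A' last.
Walk down from root: L -> A

Answer: L A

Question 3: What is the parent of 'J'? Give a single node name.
Scan adjacency: J appears as child of K

Answer: K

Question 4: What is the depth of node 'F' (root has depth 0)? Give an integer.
Answer: 2

Derivation:
Path from root to F: L -> G -> F
Depth = number of edges = 2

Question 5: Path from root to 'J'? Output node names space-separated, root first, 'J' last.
Walk down from root: L -> G -> K -> J

Answer: L G K J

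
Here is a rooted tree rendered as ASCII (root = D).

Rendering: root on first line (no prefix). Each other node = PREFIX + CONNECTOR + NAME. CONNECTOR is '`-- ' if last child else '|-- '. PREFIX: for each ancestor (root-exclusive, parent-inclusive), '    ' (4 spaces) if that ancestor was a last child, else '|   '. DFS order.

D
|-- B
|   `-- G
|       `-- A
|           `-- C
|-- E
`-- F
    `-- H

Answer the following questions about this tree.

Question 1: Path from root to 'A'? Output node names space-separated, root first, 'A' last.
Answer: D B G A

Derivation:
Walk down from root: D -> B -> G -> A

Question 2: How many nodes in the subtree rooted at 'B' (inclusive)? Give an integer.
Subtree rooted at B contains: A, B, C, G
Count = 4

Answer: 4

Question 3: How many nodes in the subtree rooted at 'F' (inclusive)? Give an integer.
Subtree rooted at F contains: F, H
Count = 2

Answer: 2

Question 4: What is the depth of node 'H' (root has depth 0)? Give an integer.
Path from root to H: D -> F -> H
Depth = number of edges = 2

Answer: 2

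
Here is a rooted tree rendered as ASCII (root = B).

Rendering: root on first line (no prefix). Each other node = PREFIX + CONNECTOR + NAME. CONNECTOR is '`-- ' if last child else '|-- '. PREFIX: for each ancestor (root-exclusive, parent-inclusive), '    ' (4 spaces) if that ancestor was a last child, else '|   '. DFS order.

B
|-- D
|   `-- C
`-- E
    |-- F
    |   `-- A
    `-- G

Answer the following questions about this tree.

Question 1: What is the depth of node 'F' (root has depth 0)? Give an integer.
Answer: 2

Derivation:
Path from root to F: B -> E -> F
Depth = number of edges = 2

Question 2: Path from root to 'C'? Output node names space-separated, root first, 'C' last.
Answer: B D C

Derivation:
Walk down from root: B -> D -> C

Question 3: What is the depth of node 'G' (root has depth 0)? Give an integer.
Answer: 2

Derivation:
Path from root to G: B -> E -> G
Depth = number of edges = 2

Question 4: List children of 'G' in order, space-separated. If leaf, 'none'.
Node G's children (from adjacency): (leaf)

Answer: none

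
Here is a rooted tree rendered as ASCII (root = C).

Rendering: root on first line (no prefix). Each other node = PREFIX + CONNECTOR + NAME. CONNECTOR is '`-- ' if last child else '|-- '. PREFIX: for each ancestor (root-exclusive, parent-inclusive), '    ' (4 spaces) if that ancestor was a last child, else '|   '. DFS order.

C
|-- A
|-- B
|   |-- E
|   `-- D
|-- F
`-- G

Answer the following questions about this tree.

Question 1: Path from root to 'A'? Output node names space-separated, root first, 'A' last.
Answer: C A

Derivation:
Walk down from root: C -> A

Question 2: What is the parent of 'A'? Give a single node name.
Answer: C

Derivation:
Scan adjacency: A appears as child of C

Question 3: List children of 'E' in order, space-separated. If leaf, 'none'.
Node E's children (from adjacency): (leaf)

Answer: none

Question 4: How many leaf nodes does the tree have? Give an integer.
Answer: 5

Derivation:
Leaves (nodes with no children): A, D, E, F, G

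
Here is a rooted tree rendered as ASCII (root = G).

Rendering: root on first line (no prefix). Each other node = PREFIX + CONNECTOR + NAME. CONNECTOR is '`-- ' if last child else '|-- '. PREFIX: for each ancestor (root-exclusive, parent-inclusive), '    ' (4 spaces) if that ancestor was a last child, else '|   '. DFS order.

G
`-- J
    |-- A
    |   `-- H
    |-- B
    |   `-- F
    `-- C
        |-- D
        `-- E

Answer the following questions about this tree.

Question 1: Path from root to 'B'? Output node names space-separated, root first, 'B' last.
Answer: G J B

Derivation:
Walk down from root: G -> J -> B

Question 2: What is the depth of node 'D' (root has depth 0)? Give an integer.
Path from root to D: G -> J -> C -> D
Depth = number of edges = 3

Answer: 3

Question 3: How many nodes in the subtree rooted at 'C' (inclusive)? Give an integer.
Answer: 3

Derivation:
Subtree rooted at C contains: C, D, E
Count = 3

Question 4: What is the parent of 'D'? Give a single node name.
Answer: C

Derivation:
Scan adjacency: D appears as child of C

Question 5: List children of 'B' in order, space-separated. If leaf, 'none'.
Node B's children (from adjacency): F

Answer: F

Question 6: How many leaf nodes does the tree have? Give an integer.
Answer: 4

Derivation:
Leaves (nodes with no children): D, E, F, H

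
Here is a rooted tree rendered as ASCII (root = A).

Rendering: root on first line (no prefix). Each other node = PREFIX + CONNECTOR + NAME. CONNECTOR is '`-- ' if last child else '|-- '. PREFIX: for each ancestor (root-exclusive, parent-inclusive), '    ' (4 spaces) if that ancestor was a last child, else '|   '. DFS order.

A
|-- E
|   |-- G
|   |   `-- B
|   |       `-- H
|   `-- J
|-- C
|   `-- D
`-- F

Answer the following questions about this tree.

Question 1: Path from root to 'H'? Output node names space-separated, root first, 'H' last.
Answer: A E G B H

Derivation:
Walk down from root: A -> E -> G -> B -> H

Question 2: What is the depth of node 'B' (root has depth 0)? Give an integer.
Answer: 3

Derivation:
Path from root to B: A -> E -> G -> B
Depth = number of edges = 3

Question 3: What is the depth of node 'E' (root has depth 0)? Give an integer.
Path from root to E: A -> E
Depth = number of edges = 1

Answer: 1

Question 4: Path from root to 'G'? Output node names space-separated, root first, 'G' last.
Walk down from root: A -> E -> G

Answer: A E G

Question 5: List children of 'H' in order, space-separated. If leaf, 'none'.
Answer: none

Derivation:
Node H's children (from adjacency): (leaf)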